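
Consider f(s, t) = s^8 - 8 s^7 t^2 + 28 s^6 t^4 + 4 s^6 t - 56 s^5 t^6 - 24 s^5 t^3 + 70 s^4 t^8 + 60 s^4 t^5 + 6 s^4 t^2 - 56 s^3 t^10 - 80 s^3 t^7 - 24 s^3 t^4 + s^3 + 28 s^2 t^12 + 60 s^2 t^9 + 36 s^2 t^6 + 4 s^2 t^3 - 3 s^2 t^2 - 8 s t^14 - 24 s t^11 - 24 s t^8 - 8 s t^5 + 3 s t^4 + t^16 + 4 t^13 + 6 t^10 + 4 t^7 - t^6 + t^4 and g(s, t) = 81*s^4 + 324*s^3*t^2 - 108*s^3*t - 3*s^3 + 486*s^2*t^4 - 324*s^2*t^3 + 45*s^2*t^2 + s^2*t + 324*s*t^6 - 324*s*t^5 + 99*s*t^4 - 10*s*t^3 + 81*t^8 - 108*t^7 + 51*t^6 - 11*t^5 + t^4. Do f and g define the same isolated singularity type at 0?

No.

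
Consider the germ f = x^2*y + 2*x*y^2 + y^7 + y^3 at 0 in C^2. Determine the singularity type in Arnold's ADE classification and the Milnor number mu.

The Hessian of f at 0 has rank 0. Corank 2; j^3 = y*(x + y)^2 has shape L^2 M (L != M), so D-series; mu = 8 gives D_8.

Type D_8, Milnor number mu = 8.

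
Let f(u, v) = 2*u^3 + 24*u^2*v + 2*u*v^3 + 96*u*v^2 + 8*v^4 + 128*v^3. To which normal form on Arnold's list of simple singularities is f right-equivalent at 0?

E_{7}

The Hessian of f at 0 has rank 0. Corank 2; j^3 = 2*(u + 4*v)^3 is a perfect cube, so E-series; the 4-jet and mu = 7 give E_7.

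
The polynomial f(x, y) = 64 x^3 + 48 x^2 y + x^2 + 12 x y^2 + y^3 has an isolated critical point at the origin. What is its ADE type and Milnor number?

Type A_2, Milnor number mu = 2.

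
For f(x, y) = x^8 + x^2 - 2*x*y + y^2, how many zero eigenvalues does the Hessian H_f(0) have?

The Hessian at 0 is [[2, -2], [-2, 2]] of rank 1; hence corank 1.

1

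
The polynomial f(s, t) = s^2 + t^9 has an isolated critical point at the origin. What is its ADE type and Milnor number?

The Hessian of f at 0 has rank 1. Corank 1: A-series; mu = 8 gives A_8.

Type A_{8}, Milnor number mu = 8.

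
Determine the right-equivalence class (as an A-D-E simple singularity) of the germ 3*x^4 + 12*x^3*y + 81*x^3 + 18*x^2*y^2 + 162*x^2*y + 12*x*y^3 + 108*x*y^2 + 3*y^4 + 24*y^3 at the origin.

E6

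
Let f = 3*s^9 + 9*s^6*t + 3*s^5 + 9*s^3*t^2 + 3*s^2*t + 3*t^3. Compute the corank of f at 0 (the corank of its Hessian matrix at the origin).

2

Hessian at 0 has rank 0.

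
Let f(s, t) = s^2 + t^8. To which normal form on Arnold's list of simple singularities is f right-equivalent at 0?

The Hessian of f at 0 is [[2, 0], [0, 0]] with rank 1, so corank 1. A Groebner basis of the Jacobian ideal J(f) in C{s,t} is {t^7, s}; counting standard monomials gives mu = 7. Corank 1: A-series; mu = 7 gives A_7.

A7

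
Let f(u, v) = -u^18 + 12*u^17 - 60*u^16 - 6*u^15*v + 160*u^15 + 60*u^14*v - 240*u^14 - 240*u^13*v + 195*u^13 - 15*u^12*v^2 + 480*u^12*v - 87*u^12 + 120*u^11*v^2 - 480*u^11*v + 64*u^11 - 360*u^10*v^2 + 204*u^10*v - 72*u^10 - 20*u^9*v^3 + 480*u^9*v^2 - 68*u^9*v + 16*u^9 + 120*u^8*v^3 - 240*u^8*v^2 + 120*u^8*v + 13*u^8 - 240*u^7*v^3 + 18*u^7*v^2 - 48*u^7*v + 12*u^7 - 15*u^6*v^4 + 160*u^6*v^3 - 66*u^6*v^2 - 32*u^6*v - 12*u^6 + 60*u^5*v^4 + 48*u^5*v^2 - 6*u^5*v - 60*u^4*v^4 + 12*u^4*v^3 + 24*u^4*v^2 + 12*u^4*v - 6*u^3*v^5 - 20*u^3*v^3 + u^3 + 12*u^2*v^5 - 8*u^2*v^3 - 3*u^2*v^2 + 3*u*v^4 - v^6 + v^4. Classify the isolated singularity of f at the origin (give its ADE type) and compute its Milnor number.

Type E_{6}, Milnor number mu = 6.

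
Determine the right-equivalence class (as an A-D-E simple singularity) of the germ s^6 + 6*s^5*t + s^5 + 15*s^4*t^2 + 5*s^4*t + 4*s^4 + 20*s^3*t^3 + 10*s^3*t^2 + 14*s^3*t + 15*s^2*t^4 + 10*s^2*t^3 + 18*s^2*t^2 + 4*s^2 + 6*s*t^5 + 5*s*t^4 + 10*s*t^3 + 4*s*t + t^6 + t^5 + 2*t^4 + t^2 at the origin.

A4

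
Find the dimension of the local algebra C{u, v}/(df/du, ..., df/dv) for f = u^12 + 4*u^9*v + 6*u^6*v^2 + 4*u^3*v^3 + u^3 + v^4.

The Hessian of f at 0 has rank 0. Corank 2; j^3 = u^3 is a perfect cube, so E-series; the 4-jet and mu = 6 give E_6.

6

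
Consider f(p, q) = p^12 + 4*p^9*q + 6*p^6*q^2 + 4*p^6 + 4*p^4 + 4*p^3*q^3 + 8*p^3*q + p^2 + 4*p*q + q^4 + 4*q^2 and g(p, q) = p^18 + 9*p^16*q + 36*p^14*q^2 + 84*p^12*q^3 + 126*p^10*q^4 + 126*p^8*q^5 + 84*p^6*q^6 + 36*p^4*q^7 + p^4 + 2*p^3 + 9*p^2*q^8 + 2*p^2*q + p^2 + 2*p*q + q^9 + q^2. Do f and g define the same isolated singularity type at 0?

No.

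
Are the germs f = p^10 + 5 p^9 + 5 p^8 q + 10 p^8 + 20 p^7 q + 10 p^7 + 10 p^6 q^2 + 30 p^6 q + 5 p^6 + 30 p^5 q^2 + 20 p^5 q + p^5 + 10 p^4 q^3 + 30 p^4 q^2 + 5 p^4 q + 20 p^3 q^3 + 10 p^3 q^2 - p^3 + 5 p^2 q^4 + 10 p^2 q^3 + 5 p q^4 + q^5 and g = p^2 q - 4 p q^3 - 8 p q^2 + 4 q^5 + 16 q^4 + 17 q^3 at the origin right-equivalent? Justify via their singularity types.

No.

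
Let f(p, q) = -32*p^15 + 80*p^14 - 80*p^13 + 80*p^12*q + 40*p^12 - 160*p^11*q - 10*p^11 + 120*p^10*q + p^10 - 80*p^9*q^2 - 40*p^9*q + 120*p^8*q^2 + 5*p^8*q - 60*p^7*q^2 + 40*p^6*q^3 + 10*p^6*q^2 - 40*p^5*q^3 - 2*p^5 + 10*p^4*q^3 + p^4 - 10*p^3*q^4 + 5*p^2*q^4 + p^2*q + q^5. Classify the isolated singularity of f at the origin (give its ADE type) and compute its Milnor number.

Type D6, Milnor number mu = 6.

The Hessian of f at 0 has rank 0. Corank 2; j^3 = p^2*q has shape L^2 M (L != M), so D-series; mu = 6 gives D_6.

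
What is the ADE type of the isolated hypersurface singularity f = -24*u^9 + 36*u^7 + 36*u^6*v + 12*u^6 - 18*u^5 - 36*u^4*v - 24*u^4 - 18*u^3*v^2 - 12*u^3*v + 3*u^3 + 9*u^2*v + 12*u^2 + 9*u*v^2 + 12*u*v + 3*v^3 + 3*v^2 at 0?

A_{2}

The Hessian of f at 0 is [[24, 12], [12, 6]] with rank 1, so corank 1. A Groebner basis of the Jacobian ideal J(f) in C{u,v} is {v^2, u + v/2}; counting standard monomials gives mu = 2. Corank 1: A-series; mu = 2 gives A_2.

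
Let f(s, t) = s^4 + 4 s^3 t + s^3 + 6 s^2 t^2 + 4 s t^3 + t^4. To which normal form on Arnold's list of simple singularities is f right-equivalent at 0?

The Hessian of f at 0 is [[0, 0], [0, 0]] with rank 0, so corank 2. A Groebner basis of the Jacobian ideal J(f) in C{s,t} is {t^4, s*t^2 + t^3/3, s^2}; counting standard monomials gives mu = 6. Corank 2; j^3 = s^3 is a perfect cube, so E-series; the 4-jet and mu = 6 give E_6.

E6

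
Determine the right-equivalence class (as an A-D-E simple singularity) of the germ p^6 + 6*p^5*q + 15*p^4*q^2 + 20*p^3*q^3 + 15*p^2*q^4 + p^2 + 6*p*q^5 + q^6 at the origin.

The Hessian of f at 0 is [[2, 0], [0, 0]] with rank 1, so corank 1. A Groebner basis of the Jacobian ideal J(f) in C{p,q} is {q^5, p}; counting standard monomials gives mu = 5. Corank 1: A-series; mu = 5 gives A_5.

A_{5}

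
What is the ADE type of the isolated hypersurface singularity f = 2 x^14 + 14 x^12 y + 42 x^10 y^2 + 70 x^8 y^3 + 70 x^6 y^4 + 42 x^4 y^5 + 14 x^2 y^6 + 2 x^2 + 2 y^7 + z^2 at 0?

A6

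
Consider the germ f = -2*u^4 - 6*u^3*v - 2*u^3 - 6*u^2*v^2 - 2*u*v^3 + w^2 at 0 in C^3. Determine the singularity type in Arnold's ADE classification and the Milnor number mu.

Type E_7, Milnor number mu = 7.

The Hessian of f at 0 is [[0, 0, 0], [0, 0, 0], [0, 0, 2]] with rank 1, so corank 2. A Groebner basis of the Jacobian ideal J(f) in C{u,v,w} is {3*u^2 + v^4 + v^3, u^3, u^2*v - u^2 - v^3/3, 2*u^2 + u*v^2 + 2*v^3/3, w}; counting standard monomials gives mu = 7. Corank 2; j^3 = -2*u^3 is a perfect cube, so E-series; the 4-jet and mu = 7 give E_7.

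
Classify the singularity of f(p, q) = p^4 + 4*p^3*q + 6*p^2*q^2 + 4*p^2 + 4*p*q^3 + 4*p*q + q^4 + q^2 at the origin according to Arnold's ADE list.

A_{3}

The Hessian of f at 0 has rank 1. Corank 1: A-series; mu = 3 gives A_3.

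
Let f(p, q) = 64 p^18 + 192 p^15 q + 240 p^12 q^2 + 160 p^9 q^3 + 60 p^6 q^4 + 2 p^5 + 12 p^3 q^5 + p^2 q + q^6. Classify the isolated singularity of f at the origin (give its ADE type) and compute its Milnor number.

Type D_{7}, Milnor number mu = 7.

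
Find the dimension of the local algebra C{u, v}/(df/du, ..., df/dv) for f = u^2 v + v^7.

8

The Hessian of f at 0 has rank 0. Corank 2; j^3 = u^2*v has shape L^2 M (L != M), so D-series; mu = 8 gives D_8.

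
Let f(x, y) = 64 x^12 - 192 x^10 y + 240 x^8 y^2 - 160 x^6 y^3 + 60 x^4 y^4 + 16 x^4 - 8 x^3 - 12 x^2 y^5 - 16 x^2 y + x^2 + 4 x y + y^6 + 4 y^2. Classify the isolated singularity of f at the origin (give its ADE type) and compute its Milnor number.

The Hessian of f at 0 is [[2, 4], [4, 8]] with rank 1, so corank 1. A Groebner basis of the Jacobian ideal J(f) in C{x,y} is {x*y^2 + 3*x*y/8 + x/64 + y^2/2 + y/32, -5*x*y/16 - x/64 + y^3 - 3*y^2/8 - y/32, x^2 - x/4 - y/2}; counting standard monomials gives mu = 5. Corank 1: A-series; mu = 5 gives A_5.

Type A5, Milnor number mu = 5.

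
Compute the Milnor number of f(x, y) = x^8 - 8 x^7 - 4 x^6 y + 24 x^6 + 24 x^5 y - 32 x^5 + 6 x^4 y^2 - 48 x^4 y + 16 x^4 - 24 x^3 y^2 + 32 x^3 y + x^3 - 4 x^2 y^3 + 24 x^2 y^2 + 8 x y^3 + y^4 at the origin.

The Hessian of f at 0 has rank 0. Corank 2; j^3 = x^3 is a perfect cube, so E-series; the 4-jet and mu = 6 give E_6.

6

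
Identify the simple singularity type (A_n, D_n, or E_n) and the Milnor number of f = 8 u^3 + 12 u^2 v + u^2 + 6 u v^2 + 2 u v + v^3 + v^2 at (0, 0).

Type A_{2}, Milnor number mu = 2.

The Hessian of f at 0 has rank 1. Corank 1: A-series; mu = 2 gives A_2.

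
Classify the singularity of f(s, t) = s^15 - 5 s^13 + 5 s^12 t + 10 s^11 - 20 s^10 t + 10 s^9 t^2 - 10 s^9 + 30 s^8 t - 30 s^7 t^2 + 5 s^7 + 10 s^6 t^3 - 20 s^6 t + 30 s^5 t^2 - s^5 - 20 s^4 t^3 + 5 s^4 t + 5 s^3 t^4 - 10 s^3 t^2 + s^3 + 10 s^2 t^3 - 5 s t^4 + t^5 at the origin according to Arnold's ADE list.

E_{8}

The Hessian of f at 0 has rank 0. Corank 2; j^3 = s^3 is a perfect cube, so E-series; the 5-jet and mu = 8 give E_8.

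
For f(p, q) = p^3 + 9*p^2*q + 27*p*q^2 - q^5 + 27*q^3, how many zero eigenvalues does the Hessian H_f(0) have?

The Hessian at 0 is [[0, 0], [0, 0]] of rank 0; hence corank 2.

2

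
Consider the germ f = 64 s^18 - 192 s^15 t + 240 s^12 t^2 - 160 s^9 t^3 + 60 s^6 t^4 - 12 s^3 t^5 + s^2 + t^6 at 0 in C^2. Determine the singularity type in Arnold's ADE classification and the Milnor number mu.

The Hessian of f at 0 has rank 1. Corank 1: A-series; mu = 5 gives A_5.

Type A_5, Milnor number mu = 5.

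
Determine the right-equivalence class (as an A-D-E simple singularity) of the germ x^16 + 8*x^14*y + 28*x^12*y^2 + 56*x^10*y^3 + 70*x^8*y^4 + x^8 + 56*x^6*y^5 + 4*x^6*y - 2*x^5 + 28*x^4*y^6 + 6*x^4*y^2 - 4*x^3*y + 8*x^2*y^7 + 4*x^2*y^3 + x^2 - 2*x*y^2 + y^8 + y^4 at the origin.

A7

The Hessian of f at 0 has rank 1. Corank 1: A-series; mu = 7 gives A_7.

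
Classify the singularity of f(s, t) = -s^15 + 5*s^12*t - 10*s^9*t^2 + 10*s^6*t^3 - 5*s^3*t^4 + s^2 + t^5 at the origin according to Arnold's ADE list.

The Hessian of f at 0 has rank 1. Corank 1: A-series; mu = 4 gives A_4.

A_4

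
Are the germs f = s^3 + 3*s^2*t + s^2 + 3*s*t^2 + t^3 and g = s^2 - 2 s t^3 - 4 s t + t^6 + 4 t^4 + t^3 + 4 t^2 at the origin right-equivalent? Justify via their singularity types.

Yes.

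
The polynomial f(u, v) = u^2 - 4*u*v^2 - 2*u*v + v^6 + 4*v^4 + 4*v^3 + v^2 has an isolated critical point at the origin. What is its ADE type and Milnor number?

The Hessian of f at 0 is [[2, -2], [-2, 2]] with rank 1, so corank 1. A Groebner basis of the Jacobian ideal J(f) in C{u,v} is {u^3 - 3*u^2/2 + 5*u*v/2 - u/2 + v/2, u^2*v - u^2 + 3*u*v/2 - u/4 + v/4, -u/2 + v^2 + v/2}; counting standard monomials gives mu = 5. Corank 1: A-series; mu = 5 gives A_5.

Type A_5, Milnor number mu = 5.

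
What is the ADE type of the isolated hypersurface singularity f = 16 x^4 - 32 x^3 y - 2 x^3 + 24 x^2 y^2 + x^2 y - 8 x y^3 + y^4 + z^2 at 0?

The Hessian of f at 0 is [[0, 0, 0], [0, 0, 0], [0, 0, 2]] with rank 1, so corank 2. A Groebner basis of the Jacobian ideal J(f) in C{x,y,z} is {x*y^2, x*y/8 + y^3, x^2 - x*y/2, z}; counting standard monomials gives mu = 5. Corank 2; j^3 = -x^2*(2*x - y) has shape L^2 M (L != M), so D-series; mu = 5 gives D_5.

D_{5}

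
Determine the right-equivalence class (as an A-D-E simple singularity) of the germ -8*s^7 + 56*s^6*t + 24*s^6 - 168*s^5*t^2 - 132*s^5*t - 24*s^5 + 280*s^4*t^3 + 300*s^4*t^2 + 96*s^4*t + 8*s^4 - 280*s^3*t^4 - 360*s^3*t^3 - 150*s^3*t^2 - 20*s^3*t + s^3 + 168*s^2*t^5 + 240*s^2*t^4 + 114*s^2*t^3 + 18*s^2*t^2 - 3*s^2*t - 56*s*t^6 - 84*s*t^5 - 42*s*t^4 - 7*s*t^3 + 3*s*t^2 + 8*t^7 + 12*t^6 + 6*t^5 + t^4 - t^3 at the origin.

The Hessian of f at 0 has rank 0. Corank 2; j^3 = (s - t)^3 is a perfect cube, so E-series; the 4-jet and mu = 7 give E_7.

E_{7}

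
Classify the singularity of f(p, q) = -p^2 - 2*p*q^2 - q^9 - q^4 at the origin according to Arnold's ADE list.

A_{8}

The Hessian of f at 0 has rank 1. Corank 1: A-series; mu = 8 gives A_8.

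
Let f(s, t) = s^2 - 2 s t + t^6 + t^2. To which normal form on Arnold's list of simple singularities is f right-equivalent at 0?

A5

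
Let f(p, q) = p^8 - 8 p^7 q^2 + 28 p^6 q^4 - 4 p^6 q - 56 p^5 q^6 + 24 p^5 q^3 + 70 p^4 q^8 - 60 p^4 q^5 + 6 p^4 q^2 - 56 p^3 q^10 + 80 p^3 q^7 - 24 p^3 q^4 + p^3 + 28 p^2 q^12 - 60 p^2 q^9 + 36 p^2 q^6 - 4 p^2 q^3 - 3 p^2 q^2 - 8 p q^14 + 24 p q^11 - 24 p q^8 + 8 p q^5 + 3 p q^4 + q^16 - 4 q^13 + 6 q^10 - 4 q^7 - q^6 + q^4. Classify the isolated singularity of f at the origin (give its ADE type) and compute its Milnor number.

The Hessian of f at 0 has rank 0. Corank 2; j^3 = p^3 is a perfect cube, so E-series; the 4-jet and mu = 6 give E_6.

Type E6, Milnor number mu = 6.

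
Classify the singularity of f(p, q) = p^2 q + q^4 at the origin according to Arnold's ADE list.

D_5

The Hessian of f at 0 is [[0, 0], [0, 0]] with rank 0, so corank 2. A Groebner basis of the Jacobian ideal J(f) in C{p,q} is {p^3, p^2/4 + q^3, p*q}; counting standard monomials gives mu = 5. Corank 2; j^3 = p^2*q has shape L^2 M (L != M), so D-series; mu = 5 gives D_5.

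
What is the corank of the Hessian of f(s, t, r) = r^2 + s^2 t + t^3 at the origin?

2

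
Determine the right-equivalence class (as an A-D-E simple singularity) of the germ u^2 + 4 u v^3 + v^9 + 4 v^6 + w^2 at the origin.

The Hessian of f at 0 is [[2, 0, 0], [0, 0, 0], [0, 0, 2]] with rank 2, so corank 1. A Groebner basis of the Jacobian ideal J(f) in C{u,v,w} is {u^2*v^2, u^3, u/2 + v^3, w}; counting standard monomials gives mu = 8. Corank 1: A-series; mu = 8 gives A_8.

A_8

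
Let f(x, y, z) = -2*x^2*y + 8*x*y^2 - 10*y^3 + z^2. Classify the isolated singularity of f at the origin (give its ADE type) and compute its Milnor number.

Type D_4, Milnor number mu = 4.

The Hessian of f at 0 is [[0, 0, 0], [0, 0, 0], [0, 0, 2]] with rank 1, so corank 2. A Groebner basis of the Jacobian ideal J(f) in C{x,y,z} is {y^3, x^2 - y^2, x*y - 2*y^2, z}; counting standard monomials gives mu = 4. Corank 2; j^3 = -2*y*(x^2 - 4*x*y + 5*y^2) splits into three distinct lines over C (the quadratic factor has nonzero discriminant), so D_4.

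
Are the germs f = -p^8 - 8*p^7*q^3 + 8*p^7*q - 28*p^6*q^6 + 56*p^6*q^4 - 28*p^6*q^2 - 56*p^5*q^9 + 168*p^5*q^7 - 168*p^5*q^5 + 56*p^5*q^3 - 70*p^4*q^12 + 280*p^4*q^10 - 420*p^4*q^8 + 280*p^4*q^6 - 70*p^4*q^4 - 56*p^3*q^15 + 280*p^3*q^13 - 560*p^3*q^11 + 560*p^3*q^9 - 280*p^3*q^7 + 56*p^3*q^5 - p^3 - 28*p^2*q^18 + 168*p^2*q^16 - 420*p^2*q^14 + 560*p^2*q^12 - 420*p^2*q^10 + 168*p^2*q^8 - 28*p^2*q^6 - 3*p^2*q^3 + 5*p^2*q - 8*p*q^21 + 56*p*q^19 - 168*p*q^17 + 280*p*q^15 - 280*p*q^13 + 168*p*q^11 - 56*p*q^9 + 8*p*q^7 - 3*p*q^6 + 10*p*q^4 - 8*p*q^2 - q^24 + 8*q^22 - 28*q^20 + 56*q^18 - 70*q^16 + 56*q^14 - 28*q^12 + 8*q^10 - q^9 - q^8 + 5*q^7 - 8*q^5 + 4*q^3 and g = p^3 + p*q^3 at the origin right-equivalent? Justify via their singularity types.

The Hessian of f at 0 has rank 0. Corank 2; j^3 = -(p - 2*q)^2*(p - q) has shape L^2 M (L != M), so D-series; mu = 9 gives D_9. The Hessian of g at 0 has rank 0. Corank 2; j^3 = p^3 is a perfect cube, so E-series; the 4-jet and mu = 7 give E_7. f is D_9 but g is E_7, hence not right-equivalent.

No.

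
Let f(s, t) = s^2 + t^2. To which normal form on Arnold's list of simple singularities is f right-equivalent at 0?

A_1

The Hessian of f at 0 has rank 2. Corank 0: nondegenerate Morse point, so A_1.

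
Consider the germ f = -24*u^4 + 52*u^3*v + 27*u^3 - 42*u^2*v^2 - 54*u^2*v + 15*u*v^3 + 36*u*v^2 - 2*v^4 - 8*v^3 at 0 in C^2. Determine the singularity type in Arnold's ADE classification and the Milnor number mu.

Type E7, Milnor number mu = 7.

The Hessian of f at 0 has rank 0. Corank 2; j^3 = (3*u - 2*v)^3 is a perfect cube, so E-series; the 4-jet and mu = 7 give E_7.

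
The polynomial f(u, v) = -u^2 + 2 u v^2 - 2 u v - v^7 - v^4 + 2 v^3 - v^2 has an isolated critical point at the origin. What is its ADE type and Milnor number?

Type A6, Milnor number mu = 6.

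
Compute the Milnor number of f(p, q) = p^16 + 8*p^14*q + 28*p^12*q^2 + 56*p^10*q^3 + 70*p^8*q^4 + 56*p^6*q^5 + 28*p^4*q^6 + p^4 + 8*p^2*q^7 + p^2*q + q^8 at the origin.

9

The Hessian of f at 0 is [[0, 0], [0, 0]] with rank 0, so corank 2. A Groebner basis of the Jacobian ideal J(f) in C{p,q} is {p^2/8 + q^7, p^3, p*q}; counting standard monomials gives mu = 9. Corank 2; j^3 = p^2*q has shape L^2 M (L != M), so D-series; mu = 9 gives D_9.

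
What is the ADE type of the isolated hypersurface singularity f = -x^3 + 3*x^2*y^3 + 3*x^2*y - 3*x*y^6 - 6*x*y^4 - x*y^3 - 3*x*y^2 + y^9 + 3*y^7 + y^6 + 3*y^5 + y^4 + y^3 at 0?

The Hessian of f at 0 is [[0, 0], [0, 0]] with rank 0, so corank 2. A Groebner basis of the Jacobian ideal J(f) in C{x,y} is {x^3 - 3*x^2*y - 6*x^2 + 12*x*y - 6*y^2, 3*x^2 + x*y^2 - 6*x*y + 3*y^2, 3*x^2 - 6*x*y + y^3 + 3*y^2}; counting standard monomials gives mu = 7. Corank 2; j^3 = -(x - y)^3 is a perfect cube, so E-series; the 4-jet and mu = 7 give E_7.

E7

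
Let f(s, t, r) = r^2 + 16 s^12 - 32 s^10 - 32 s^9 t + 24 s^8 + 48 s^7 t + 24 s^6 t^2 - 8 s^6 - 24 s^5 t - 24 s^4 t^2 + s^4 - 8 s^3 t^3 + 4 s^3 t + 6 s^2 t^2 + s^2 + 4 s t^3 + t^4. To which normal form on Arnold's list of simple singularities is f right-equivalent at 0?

The Hessian of f at 0 is [[2, 0, 0], [0, 0, 0], [0, 0, 2]] with rank 2, so corank 1. A Groebner basis of the Jacobian ideal J(f) in C{s,t,r} is {t^3, s, r}; counting standard monomials gives mu = 3. Corank 1: A-series; mu = 3 gives A_3.

A3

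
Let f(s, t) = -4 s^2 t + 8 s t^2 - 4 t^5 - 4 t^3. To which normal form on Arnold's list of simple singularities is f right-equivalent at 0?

The Hessian of f at 0 has rank 0. Corank 2; j^3 = -4*t*(s - t)^2 has shape L^2 M (L != M), so D-series; mu = 6 gives D_6.

D6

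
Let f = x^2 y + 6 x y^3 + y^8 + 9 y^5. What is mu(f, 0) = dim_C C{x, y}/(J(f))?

9

The Hessian of f at 0 has rank 0. Corank 2; j^3 = x^2*y has shape L^2 M (L != M), so D-series; mu = 9 gives D_9.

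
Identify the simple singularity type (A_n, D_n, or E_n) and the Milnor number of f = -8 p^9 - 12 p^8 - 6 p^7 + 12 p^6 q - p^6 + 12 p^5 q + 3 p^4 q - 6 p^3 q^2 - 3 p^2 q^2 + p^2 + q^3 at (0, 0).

Type A2, Milnor number mu = 2.

The Hessian of f at 0 is [[2, 0], [0, 0]] with rank 1, so corank 1. A Groebner basis of the Jacobian ideal J(f) in C{p,q} is {q^2, p}; counting standard monomials gives mu = 2. Corank 1: A-series; mu = 2 gives A_2.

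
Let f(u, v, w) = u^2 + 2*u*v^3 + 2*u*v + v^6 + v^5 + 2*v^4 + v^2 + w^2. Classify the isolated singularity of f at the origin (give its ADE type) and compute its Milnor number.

The Hessian of f at 0 is [[2, 2, 0], [2, 2, 0], [0, 0, 2]] with rank 2, so corank 1. A Groebner basis of the Jacobian ideal J(f) in C{u,v,w} is {u + v^3 + v, u^2 - v^2, u*v + v^2, w}; counting standard monomials gives mu = 4. Corank 1: A-series; mu = 4 gives A_4.

Type A_4, Milnor number mu = 4.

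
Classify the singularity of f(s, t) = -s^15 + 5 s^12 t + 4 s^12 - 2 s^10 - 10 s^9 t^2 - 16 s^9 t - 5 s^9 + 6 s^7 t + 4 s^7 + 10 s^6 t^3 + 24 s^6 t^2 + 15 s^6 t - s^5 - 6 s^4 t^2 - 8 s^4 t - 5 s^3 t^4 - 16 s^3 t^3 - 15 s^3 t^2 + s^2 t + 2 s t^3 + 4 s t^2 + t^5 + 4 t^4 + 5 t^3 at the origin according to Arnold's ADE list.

D_{4}

The Hessian of f at 0 is [[0, 0], [0, 0]] with rank 0, so corank 2. A Groebner basis of the Jacobian ideal J(f) in C{s,t} is {t^3, s^2 - t^2, s*t + 2*t^2}; counting standard monomials gives mu = 4. Corank 2; j^3 = t*(s^2 + 4*s*t + 5*t^2) splits into three distinct lines over C (the quadratic factor has nonzero discriminant), so D_4.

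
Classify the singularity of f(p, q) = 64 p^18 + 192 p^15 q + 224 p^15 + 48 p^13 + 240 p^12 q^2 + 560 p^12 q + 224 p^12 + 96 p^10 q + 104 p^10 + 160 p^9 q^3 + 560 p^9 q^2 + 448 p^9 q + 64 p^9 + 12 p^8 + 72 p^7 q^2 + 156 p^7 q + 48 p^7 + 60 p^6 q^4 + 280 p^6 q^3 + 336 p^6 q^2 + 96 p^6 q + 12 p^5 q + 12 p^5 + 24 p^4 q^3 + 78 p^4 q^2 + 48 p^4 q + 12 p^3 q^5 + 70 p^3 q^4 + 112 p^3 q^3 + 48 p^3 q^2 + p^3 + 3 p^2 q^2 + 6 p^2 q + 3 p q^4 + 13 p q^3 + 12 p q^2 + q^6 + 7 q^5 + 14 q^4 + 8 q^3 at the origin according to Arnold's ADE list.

E_7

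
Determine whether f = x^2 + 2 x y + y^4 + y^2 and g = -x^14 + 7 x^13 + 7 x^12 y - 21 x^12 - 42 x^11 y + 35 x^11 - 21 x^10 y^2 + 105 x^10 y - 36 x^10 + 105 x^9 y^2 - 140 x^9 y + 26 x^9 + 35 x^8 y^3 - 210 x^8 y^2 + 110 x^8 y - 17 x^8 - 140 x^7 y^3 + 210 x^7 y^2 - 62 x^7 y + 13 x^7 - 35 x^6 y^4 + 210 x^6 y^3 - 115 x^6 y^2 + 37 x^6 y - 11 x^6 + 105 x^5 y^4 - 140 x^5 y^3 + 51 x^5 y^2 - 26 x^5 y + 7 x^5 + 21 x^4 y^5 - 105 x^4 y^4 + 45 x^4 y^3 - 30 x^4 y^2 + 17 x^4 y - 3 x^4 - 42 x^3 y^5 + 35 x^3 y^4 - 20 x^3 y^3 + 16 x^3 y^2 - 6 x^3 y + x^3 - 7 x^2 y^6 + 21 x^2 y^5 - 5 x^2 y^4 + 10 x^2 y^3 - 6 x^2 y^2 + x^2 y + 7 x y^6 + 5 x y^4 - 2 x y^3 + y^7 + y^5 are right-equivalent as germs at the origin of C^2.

The Hessian of f at 0 is [[2, 2], [2, 2]] with rank 1, so corank 1. A Groebner basis of the Jacobian ideal J(f) in C{x,y} is {y^3, x + y}; counting standard monomials gives mu = 3. Corank 1: A-series; mu = 3 gives A_3. The Hessian of g at 0 is [[0, 0], [0, 0]] with rank 0, so corank 2. A Groebner basis of the Jacobian ideal J(g) in C{x,y} is {-7*x^2/16 + x*y^3 + 11*x*y^2/16 - x*y/8 + y^3/8, 13*x^2/16 - 41*x*y^2/16 + 3*x*y/8 + y^4 - 3*y^3/8, x^3 + x^2/16 + 3*x*y^2/16 - x*y/8 + y^3/8, x^2*y - 5*x^2/16 + 17*x*y^2/16 - 3*x*y/8 + 3*y^3/8}; counting standard monomials gives mu = 8. Corank 2; j^3 = x^2*(x + y) has shape L^2 M (L != M), so D-series; mu = 8 gives D_8. f is A_3 but g is D_8, hence not right-equivalent.

No.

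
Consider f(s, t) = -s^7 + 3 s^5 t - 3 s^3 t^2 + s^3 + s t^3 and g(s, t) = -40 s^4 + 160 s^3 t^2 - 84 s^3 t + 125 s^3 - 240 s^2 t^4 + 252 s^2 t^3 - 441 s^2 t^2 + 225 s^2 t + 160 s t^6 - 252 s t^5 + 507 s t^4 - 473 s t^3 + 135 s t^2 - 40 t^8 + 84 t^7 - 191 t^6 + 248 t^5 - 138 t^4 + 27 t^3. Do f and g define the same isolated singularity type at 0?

Yes.

The Hessian of f at 0 has rank 0. Corank 2; j^3 = s^3 is a perfect cube, so E-series; the 4-jet and mu = 7 give E_7. The Hessian of g at 0 has rank 0. Corank 2; j^3 = (5*s + 3*t)^3 is a perfect cube, so E-series; the 4-jet and mu = 7 give E_7. Both have type E_7, hence right-equivalent.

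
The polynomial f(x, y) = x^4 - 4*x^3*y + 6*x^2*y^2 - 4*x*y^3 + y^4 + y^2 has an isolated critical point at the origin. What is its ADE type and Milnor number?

Type A3, Milnor number mu = 3.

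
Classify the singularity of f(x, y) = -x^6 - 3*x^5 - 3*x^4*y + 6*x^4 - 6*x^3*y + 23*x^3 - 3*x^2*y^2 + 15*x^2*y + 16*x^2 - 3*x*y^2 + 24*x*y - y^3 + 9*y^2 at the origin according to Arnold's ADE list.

A_2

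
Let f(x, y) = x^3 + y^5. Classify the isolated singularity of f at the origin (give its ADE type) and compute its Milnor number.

The Hessian of f at 0 is [[0, 0], [0, 0]] with rank 0, so corank 2. A Groebner basis of the Jacobian ideal J(f) in C{x,y} is {y^4, x^2}; counting standard monomials gives mu = 8. Corank 2; j^3 = x^3 is a perfect cube, so E-series; the 5-jet and mu = 8 give E_8.

Type E_8, Milnor number mu = 8.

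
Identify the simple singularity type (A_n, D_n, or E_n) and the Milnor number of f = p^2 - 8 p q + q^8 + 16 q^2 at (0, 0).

The Hessian of f at 0 has rank 1. Corank 1: A-series; mu = 7 gives A_7.

Type A7, Milnor number mu = 7.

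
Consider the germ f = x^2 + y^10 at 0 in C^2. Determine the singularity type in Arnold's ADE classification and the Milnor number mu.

Type A_{9}, Milnor number mu = 9.

The Hessian of f at 0 is [[2, 0], [0, 0]] with rank 1, so corank 1. A Groebner basis of the Jacobian ideal J(f) in C{x,y} is {y^9, x}; counting standard monomials gives mu = 9. Corank 1: A-series; mu = 9 gives A_9.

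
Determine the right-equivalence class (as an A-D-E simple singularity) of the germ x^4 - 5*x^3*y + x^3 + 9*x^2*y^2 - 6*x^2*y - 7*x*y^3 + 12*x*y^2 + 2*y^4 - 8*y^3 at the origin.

E7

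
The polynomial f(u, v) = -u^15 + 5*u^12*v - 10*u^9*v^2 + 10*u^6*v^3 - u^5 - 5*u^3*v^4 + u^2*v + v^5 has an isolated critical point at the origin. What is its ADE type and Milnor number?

Type D_{6}, Milnor number mu = 6.

The Hessian of f at 0 is [[0, 0], [0, 0]] with rank 0, so corank 2. A Groebner basis of the Jacobian ideal J(f) in C{u,v} is {u^2/5 + v^4, u^3, u*v}; counting standard monomials gives mu = 6. Corank 2; j^3 = u^2*v has shape L^2 M (L != M), so D-series; mu = 6 gives D_6.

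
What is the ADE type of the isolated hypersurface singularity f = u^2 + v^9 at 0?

A_8

The Hessian of f at 0 is [[2, 0], [0, 0]] with rank 1, so corank 1. A Groebner basis of the Jacobian ideal J(f) in C{u,v} is {v^8, u}; counting standard monomials gives mu = 8. Corank 1: A-series; mu = 8 gives A_8.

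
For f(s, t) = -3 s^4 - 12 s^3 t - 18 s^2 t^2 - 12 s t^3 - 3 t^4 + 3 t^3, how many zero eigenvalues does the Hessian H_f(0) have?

Hessian at 0 has rank 0.

2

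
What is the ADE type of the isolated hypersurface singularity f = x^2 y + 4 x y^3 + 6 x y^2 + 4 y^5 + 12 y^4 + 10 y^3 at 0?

D4

The Hessian of f at 0 is [[0, 0], [0, 0]] with rank 0, so corank 2. A Groebner basis of the Jacobian ideal J(f) in C{x,y} is {y^3, x^2 - 6*y^2, x*y + 3*y^2}; counting standard monomials gives mu = 4. Corank 2; j^3 = y*(x^2 + 6*x*y + 10*y^2) splits into three distinct lines over C (the quadratic factor has nonzero discriminant), so D_4.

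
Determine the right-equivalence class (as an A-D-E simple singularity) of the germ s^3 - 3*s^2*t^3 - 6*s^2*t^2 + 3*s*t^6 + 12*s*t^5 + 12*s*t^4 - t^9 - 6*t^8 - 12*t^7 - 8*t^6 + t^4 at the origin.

E_6

The Hessian of f at 0 has rank 0. Corank 2; j^3 = s^3 is a perfect cube, so E-series; the 4-jet and mu = 6 give E_6.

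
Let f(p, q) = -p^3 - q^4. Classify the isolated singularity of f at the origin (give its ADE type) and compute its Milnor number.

Type E_6, Milnor number mu = 6.

The Hessian of f at 0 has rank 0. Corank 2; j^3 = -p^3 is a perfect cube, so E-series; the 4-jet and mu = 6 give E_6.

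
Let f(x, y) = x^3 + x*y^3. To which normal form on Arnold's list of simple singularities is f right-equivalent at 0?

The Hessian of f at 0 has rank 0. Corank 2; j^3 = x^3 is a perfect cube, so E-series; the 4-jet and mu = 7 give E_7.

E_{7}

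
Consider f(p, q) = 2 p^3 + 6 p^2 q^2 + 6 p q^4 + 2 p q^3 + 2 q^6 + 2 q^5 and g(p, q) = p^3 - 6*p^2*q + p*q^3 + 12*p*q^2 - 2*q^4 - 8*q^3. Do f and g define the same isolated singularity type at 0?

Yes.

The Hessian of f at 0 is [[0, 0], [0, 0]] with rank 0, so corank 2. A Groebner basis of the Jacobian ideal J(f) in C{p,q} is {-p^2 + q^4 - q^3/3, p^3, p^2*q + p^2/3 + q^3/9, p^2 + p*q^2 + q^3/3}; counting standard monomials gives mu = 7. Corank 2; j^3 = 2*p^3 is a perfect cube, so E-series; the 4-jet and mu = 7 give E_7. The Hessian of g at 0 is [[0, 0], [0, 0]] with rank 0, so corank 2. A Groebner basis of the Jacobian ideal J(g) in C{p,q} is {p^3 - 6*p^2*q - 48*p^2 + 192*p*q - 192*q^2, 6*p^2 + p*q^2 - 24*p*q + 24*q^2, 3*p^2 - 12*p*q + q^3 + 12*q^2}; counting standard monomials gives mu = 7. Corank 2; j^3 = (p - 2*q)^3 is a perfect cube, so E-series; the 4-jet and mu = 7 give E_7. Both have type E_7, hence right-equivalent.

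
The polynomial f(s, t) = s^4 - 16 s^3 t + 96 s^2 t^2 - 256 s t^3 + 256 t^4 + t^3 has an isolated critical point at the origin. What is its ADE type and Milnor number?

The Hessian of f at 0 has rank 0. Corank 2; j^3 = t^3 is a perfect cube, so E-series; the 4-jet and mu = 6 give E_6.

Type E_6, Milnor number mu = 6.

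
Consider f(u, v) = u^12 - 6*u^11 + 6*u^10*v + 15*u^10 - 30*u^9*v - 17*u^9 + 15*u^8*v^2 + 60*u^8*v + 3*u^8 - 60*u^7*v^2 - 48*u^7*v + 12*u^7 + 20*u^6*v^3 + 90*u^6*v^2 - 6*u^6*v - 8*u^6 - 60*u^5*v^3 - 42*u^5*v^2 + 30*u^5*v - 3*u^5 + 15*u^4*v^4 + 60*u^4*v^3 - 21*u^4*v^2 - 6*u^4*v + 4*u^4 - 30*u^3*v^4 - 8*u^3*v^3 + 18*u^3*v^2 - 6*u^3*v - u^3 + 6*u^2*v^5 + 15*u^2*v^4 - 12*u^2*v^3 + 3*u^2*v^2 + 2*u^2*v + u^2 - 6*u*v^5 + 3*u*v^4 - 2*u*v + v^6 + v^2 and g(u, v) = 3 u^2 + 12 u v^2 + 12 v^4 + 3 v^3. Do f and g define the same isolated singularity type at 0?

The Hessian of f at 0 has rank 1. Corank 1: A-series; mu = 2 gives A_2. The Hessian of g at 0 has rank 1. Corank 1: A-series; mu = 2 gives A_2. Both have type A_2, hence right-equivalent.

Yes.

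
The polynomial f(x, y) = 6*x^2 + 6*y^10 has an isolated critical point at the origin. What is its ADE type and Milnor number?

Type A9, Milnor number mu = 9.

The Hessian of f at 0 has rank 1. Corank 1: A-series; mu = 9 gives A_9.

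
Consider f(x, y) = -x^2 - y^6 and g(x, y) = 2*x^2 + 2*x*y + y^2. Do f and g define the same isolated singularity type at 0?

The Hessian of f at 0 has rank 1. Corank 1: A-series; mu = 5 gives A_5. The Hessian of g at 0 has rank 2. Corank 0: nondegenerate Morse point, so A_1. f is A_5 but g is A_1, hence not right-equivalent.

No.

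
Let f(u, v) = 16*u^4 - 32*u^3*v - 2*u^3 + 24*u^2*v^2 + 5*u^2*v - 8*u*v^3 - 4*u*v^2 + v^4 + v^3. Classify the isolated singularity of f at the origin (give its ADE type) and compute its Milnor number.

Type D_{5}, Milnor number mu = 5.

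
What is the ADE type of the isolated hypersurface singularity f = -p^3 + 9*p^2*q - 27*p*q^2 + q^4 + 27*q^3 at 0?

E_{6}

The Hessian of f at 0 is [[0, 0], [0, 0]] with rank 0, so corank 2. A Groebner basis of the Jacobian ideal J(f) in C{p,q} is {q^3, p^2 - 6*p*q + 9*q^2}; counting standard monomials gives mu = 6. Corank 2; j^3 = -(p - 3*q)^3 is a perfect cube, so E-series; the 4-jet and mu = 6 give E_6.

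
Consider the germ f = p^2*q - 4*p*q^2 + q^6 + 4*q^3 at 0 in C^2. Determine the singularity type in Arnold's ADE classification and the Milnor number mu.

Type D_{7}, Milnor number mu = 7.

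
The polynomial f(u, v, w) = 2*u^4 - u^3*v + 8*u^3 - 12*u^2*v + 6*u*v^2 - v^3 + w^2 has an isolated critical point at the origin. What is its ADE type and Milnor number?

Type E7, Milnor number mu = 7.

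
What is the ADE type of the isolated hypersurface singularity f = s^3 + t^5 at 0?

E_8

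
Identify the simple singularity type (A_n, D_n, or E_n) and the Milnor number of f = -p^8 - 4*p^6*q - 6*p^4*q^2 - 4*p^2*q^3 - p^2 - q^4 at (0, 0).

Type A_3, Milnor number mu = 3.

The Hessian of f at 0 has rank 1. Corank 1: A-series; mu = 3 gives A_3.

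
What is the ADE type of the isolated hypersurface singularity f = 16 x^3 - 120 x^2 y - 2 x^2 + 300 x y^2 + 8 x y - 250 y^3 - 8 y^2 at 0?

The Hessian of f at 0 has rank 1. Corank 1: A-series; mu = 2 gives A_2.

A_2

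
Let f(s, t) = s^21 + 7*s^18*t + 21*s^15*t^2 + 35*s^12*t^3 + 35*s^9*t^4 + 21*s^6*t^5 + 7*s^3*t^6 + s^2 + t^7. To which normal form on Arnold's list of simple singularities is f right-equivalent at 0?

A6

The Hessian of f at 0 is [[2, 0], [0, 0]] with rank 1, so corank 1. A Groebner basis of the Jacobian ideal J(f) in C{s,t} is {t^6, s}; counting standard monomials gives mu = 6. Corank 1: A-series; mu = 6 gives A_6.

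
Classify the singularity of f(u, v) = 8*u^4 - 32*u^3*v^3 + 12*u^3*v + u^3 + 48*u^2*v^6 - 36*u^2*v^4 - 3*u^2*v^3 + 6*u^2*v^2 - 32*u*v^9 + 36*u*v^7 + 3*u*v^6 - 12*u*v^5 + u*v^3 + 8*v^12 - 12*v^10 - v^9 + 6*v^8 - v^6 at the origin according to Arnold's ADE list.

E_7

The Hessian of f at 0 has rank 0. Corank 2; j^3 = u^3 is a perfect cube, so E-series; the 4-jet and mu = 7 give E_7.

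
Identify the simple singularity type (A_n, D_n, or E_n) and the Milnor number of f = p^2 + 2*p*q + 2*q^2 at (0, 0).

Type A_{1}, Milnor number mu = 1.

The Hessian of f at 0 is [[2, 2], [2, 4]] with rank 2, so corank 0. A Groebner basis of the Jacobian ideal J(f) in C{p,q} is {p, q}; counting standard monomials gives mu = 1. Corank 0: nondegenerate Morse point, so A_1.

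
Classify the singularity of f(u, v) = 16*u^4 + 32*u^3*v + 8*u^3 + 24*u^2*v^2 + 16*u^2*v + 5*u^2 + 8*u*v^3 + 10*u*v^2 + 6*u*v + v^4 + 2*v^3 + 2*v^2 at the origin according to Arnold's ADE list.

The Hessian of f at 0 has rank 2. Corank 0: nondegenerate Morse point, so A_1.

A_{1}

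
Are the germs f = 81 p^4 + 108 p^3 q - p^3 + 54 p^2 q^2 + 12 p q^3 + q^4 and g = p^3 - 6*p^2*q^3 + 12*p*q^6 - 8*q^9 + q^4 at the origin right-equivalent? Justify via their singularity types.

The Hessian of f at 0 is [[0, 0], [0, 0]] with rank 0, so corank 2. A Groebner basis of the Jacobian ideal J(f) in C{p,q} is {q^4, p*q^2 + q^3/9, p^2}; counting standard monomials gives mu = 6. Corank 2; j^3 = -p^3 is a perfect cube, so E-series; the 4-jet and mu = 6 give E_6. The Hessian of g at 0 is [[0, 0], [0, 0]] with rank 0, so corank 2. A Groebner basis of the Jacobian ideal J(g) in C{p,q} is {q^3, p^2}; counting standard monomials gives mu = 6. Corank 2; j^3 = p^3 is a perfect cube, so E-series; the 4-jet and mu = 6 give E_6. Both have type E_6, hence right-equivalent.

Yes.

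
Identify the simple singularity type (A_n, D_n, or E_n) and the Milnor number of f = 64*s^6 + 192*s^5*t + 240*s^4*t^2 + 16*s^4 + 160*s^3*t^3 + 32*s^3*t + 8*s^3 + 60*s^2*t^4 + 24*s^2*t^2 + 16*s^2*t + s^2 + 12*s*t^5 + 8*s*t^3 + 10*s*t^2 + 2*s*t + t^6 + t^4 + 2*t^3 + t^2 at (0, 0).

Type A_5, Milnor number mu = 5.

The Hessian of f at 0 is [[2, 2], [2, 2]] with rank 1, so corank 1. A Groebner basis of the Jacobian ideal J(f) in C{s,t} is {s*t^2 - 4*s*t + 3*s/4 - 13*t^2/4 + 3*t/4, 5*s*t - s + t^3 + 4*t^2 - t, s^2 + s*t + s/4 + t^2/4 + t/4}; counting standard monomials gives mu = 5. Corank 1: A-series; mu = 5 gives A_5.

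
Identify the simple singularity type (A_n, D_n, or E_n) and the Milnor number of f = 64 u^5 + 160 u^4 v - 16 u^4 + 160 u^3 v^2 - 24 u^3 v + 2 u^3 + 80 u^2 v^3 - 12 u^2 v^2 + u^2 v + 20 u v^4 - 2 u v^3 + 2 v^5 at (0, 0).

Type D6, Milnor number mu = 6.

The Hessian of f at 0 has rank 0. Corank 2; j^3 = u^2*(2*u + v) has shape L^2 M (L != M), so D-series; mu = 6 gives D_6.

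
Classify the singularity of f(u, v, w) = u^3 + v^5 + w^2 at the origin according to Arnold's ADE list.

E8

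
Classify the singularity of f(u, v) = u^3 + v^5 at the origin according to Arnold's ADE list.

E8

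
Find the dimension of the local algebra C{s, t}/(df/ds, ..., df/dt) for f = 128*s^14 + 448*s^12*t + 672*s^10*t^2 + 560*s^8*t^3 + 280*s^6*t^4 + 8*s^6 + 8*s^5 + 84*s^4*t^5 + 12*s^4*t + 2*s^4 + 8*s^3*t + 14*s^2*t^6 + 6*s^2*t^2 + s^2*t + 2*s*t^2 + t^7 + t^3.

The Hessian of f at 0 is [[0, 0], [0, 0]] with rank 0, so corank 2. A Groebner basis of the Jacobian ideal J(f) in C{s,t} is {4*s^2/9 + s*t^3 - 25*s*t^2/6 + 73*s*t/36 - 17*t^3/9 + 19*t^2/12, -4*s^2/3 + 21*s*t^2/2 - 35*s*t/6 + t^4 + 25*t^3/6 - 9*t^2/2, s^3 + 8*s^2/9 - 7*s*t^2/3 + 37*s*t/18 - 7*t^3/9 + 7*t^2/6, s^2*t + s*t/2 + t^2/2}; counting standard monomials gives mu = 8. Corank 2; j^3 = t*(s + t)^2 has shape L^2 M (L != M), so D-series; mu = 8 gives D_8.

8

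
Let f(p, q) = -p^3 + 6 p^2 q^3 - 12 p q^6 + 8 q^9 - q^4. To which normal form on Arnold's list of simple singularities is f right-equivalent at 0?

E_{6}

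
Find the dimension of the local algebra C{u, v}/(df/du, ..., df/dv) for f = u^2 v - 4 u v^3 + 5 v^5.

The Hessian of f at 0 has rank 0. Corank 2; j^3 = u^2*v has shape L^2 M (L != M), so D-series; mu = 6 gives D_6.

6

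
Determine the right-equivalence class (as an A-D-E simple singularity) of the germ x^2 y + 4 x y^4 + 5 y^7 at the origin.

The Hessian of f at 0 is [[0, 0], [0, 0]] with rank 0, so corank 2. A Groebner basis of the Jacobian ideal J(f) in C{x,y} is {-2*x^2/3 + x*y^3, x*y/2 + y^4, x^3, x^2*y}; counting standard monomials gives mu = 8. Corank 2; j^3 = x^2*y has shape L^2 M (L != M), so D-series; mu = 8 gives D_8.

D_{8}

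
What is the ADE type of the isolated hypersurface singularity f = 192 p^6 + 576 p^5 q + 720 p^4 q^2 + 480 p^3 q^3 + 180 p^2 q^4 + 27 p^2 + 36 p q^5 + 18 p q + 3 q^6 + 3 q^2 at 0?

A5

The Hessian of f at 0 has rank 1. Corank 1: A-series; mu = 5 gives A_5.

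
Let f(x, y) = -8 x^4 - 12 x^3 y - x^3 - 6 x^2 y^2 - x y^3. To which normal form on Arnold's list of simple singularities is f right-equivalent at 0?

E7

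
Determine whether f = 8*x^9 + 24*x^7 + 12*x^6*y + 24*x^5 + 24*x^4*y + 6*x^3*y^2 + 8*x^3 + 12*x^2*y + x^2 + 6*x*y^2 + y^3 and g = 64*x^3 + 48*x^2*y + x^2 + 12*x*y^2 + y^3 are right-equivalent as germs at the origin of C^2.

The Hessian of f at 0 has rank 1. Corank 1: A-series; mu = 2 gives A_2. The Hessian of g at 0 has rank 1. Corank 1: A-series; mu = 2 gives A_2. Both have type A_2, hence right-equivalent.

Yes.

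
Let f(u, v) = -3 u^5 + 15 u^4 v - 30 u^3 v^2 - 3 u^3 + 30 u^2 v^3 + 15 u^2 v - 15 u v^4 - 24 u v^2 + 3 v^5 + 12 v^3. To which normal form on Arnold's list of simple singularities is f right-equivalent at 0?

D_6

The Hessian of f at 0 has rank 0. Corank 2; j^3 = -3*(u - 2*v)^2*(u - v) has shape L^2 M (L != M), so D-series; mu = 6 gives D_6.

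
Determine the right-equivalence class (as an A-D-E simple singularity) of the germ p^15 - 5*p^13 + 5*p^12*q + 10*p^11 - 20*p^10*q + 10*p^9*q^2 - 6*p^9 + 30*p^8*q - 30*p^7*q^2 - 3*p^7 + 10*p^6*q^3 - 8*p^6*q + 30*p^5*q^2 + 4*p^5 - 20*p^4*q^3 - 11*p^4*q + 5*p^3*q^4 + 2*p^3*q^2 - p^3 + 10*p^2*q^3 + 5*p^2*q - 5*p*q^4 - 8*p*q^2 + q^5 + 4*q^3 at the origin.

D6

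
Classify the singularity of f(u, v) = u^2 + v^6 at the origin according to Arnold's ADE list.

A_{5}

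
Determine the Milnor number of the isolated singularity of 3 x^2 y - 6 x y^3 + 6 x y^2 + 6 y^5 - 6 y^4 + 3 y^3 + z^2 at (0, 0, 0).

6

The Hessian of f at 0 is [[0, 0, 0], [0, 0, 0], [0, 0, 2]] with rank 1, so corank 2. A Groebner basis of the Jacobian ideal J(f) in C{x,y,z} is {x^3 + 3*x^2/4 + 5*x*y/2 + 7*y^2/4, x^2*y - x^2/2 - 2*x*y - 3*y^2/2, x^2/4 + x*y^2 + 3*x*y/2 + 5*y^2/4, -x*y + y^3 - y^2, z}; counting standard monomials gives mu = 6. Corank 2; j^3 = 3*y*(x + y)^2 has shape L^2 M (L != M), so D-series; mu = 6 gives D_6.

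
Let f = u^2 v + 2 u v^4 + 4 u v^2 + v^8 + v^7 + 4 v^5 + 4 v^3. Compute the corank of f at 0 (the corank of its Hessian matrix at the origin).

2

Hessian at 0 has rank 0.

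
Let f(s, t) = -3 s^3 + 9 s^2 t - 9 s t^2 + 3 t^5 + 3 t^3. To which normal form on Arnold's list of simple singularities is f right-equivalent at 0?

The Hessian of f at 0 is [[0, 0], [0, 0]] with rank 0, so corank 2. A Groebner basis of the Jacobian ideal J(f) in C{s,t} is {t^4, s^2 - 2*s*t + t^2}; counting standard monomials gives mu = 8. Corank 2; j^3 = -3*(s - t)^3 is a perfect cube, so E-series; the 5-jet and mu = 8 give E_8.

E_{8}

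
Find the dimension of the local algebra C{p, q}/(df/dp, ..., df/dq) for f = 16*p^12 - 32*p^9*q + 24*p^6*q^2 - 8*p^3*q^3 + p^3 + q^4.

6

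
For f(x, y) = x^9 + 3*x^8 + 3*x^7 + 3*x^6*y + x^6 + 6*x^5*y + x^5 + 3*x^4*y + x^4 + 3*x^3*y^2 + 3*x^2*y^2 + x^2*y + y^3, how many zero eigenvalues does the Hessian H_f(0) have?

Hessian at 0 has rank 0.

2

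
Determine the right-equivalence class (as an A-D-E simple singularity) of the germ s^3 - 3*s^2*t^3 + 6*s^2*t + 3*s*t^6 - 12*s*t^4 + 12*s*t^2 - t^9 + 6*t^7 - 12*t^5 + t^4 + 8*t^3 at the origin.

E_{6}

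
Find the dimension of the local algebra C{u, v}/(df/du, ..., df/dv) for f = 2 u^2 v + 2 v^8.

9

The Hessian of f at 0 has rank 0. Corank 2; j^3 = 2*u^2*v has shape L^2 M (L != M), so D-series; mu = 9 gives D_9.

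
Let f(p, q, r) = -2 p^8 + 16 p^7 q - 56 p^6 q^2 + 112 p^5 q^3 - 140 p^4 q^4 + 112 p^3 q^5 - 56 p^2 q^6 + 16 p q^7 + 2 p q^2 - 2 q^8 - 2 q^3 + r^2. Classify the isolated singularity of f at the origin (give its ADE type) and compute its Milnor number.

Type D_{9}, Milnor number mu = 9.

The Hessian of f at 0 is [[0, 0, 0], [0, 0, 0], [0, 0, 2]] with rank 1, so corank 2. A Groebner basis of the Jacobian ideal J(f) in C{p,q,r} is {p^7 - q^2/8, q^3, p*q - q^2, r}; counting standard monomials gives mu = 9. Corank 2; j^3 = 2*q^2*(p - q) has shape L^2 M (L != M), so D-series; mu = 9 gives D_9.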